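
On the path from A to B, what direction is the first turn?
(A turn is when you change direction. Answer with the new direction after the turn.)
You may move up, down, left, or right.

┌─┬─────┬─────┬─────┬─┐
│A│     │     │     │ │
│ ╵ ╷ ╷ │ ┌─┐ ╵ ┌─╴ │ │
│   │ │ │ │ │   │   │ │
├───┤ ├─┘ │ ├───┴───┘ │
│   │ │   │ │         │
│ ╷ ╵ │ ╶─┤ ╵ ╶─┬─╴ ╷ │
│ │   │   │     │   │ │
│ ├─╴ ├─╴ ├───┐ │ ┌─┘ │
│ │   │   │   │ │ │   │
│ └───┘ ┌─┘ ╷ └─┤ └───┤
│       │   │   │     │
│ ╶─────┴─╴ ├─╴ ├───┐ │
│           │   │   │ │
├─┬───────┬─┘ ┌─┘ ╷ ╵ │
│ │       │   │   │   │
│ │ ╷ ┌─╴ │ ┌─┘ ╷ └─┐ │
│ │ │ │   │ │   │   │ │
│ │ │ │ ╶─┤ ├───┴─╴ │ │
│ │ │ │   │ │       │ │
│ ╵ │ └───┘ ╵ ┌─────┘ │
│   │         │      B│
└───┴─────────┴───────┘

Directions: down, right, up, right, down, down, down, left, up, left, down, down, down, down, right, right, right, right, right, up, up, right, down, right, down, left, down, left, down, down, down, right, up, right, right, right, up, left, up, up, right, down, right, down, down, down
First turn direction: right

Solution:

┌─┬─────┬─────┬─────┬─┐
│A│↱ ↓  │     │     │ │
│ ╵ ╷ ╷ │ ┌─┐ ╵ ┌─╴ │ │
│↳ ↑│↓│ │ │ │   │   │ │
├───┤ ├─┘ │ ├───┴───┘ │
│↓ ↰│↓│   │ │         │
│ ╷ ╵ │ ╶─┤ ╵ ╶─┬─╴ ╷ │
│↓│↑ ↲│   │     │   │ │
│ ├─╴ ├─╴ ├───┐ │ ┌─┘ │
│↓│   │   │↱ ↓│ │ │   │
│ └───┘ ┌─┘ ╷ └─┤ └───┤
│↓      │  ↑│↳ ↓│     │
│ ╶─────┴─╴ ├─╴ ├───┐ │
│↳ → → → → ↑│↓ ↲│↱ ↓│ │
├─┬───────┬─┘ ┌─┘ ╷ ╵ │
│ │       │↓ ↲│  ↑│↳ ↓│
│ │ ╷ ┌─╴ │ ┌─┘ ╷ └─┐ │
│ │ │ │   │↓│   │↑ ↰│↓│
│ │ │ │ ╶─┤ ├───┴─╴ │ │
│ │ │ │   │↓│↱ → → ↑│↓│
│ ╵ │ └───┘ ╵ ┌─────┘ │
│   │      ↳ ↑│      B│
└───┴─────────┴───────┘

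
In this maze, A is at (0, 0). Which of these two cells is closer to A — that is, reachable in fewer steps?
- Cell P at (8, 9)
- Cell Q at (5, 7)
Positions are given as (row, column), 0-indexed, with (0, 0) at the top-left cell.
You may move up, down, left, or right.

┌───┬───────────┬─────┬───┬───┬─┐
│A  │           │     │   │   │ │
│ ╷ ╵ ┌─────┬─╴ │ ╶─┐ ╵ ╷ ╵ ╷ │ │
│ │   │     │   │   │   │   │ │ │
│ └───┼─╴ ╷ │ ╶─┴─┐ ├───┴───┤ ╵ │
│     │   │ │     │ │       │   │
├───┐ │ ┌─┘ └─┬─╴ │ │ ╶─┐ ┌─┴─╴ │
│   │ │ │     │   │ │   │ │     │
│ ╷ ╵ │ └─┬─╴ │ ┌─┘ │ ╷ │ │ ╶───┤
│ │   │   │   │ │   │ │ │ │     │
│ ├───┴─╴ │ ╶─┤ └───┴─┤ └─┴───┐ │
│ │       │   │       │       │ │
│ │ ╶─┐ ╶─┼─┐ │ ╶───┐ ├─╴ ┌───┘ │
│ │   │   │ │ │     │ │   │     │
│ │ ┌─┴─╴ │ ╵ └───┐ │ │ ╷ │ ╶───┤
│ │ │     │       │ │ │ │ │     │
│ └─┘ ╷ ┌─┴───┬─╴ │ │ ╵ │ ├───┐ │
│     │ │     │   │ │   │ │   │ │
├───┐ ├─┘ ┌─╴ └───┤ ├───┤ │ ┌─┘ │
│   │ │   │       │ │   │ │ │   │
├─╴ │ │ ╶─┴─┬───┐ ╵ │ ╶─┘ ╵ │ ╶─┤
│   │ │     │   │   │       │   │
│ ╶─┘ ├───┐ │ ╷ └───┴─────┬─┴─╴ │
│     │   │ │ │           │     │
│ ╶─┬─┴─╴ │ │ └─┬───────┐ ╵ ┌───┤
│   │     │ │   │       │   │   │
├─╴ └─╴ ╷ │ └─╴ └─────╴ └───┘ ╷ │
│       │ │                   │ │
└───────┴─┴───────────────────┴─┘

Shortest path A → P at (8, 9): 23 steps
Shortest path A → Q at (5, 7): 18 steps

Q is closer (18 steps vs 23 steps).

Path to P:

┌───┬───────────┬─────┬───┬───┬─┐
│A ↓│↱ → → → → ↓│     │   │   │ │
│ ╷ ╵ ┌─────┬─╴ │ ╶─┐ ╵ ╷ ╵ ╷ │ │
│ │↳ ↑│     │↓ ↲│   │   │   │ │ │
│ └───┼─╴ ╷ │ ╶─┴─┐ ├───┴───┤ ╵ │
│     │   │ │↳ → ↓│ │       │   │
├───┐ │ ┌─┘ └─┬─╴ │ │ ╶─┐ ┌─┴─╴ │
│   │ │ │     │↓ ↲│ │   │ │     │
│ ╷ ╵ │ └─┬─╴ │ ┌─┘ │ ╷ │ │ ╶───┤
│ │   │   │   │↓│   │ │ │ │     │
│ ├───┴─╴ │ ╶─┤ └───┴─┤ └─┴───┐ │
│ │       │   │↓      │       │ │
│ │ ╶─┐ ╶─┼─┐ │ ╶───┐ ├─╴ ┌───┘ │
│ │   │   │ │ │↳ → ↓│ │   │     │
│ │ ┌─┴─╴ │ ╵ └───┐ │ │ ╷ │ ╶───┤
│ │ │     │       │↓│ │ │ │     │
│ └─┘ ╷ ┌─┴───┬─╴ │ │ ╵ │ ├───┐ │
│     │ │     │   │P│   │ │   │ │
├───┐ ├─┘ ┌─╴ └───┤ ├───┤ │ ┌─┘ │
│   │ │   │       │ │   │ │ │   │
├─╴ │ │ ╶─┴─┬───┐ ╵ │ ╶─┘ ╵ │ ╶─┤
│   │ │     │   │   │       │   │
│ ╶─┘ ├───┐ │ ╷ └───┴─────┬─┴─╴ │
│     │   │ │ │           │     │
│ ╶─┬─┴─╴ │ │ └─┬───────┐ ╵ ┌───┤
│   │     │ │   │       │   │   │
├─╴ └─╴ ╷ │ └─╴ └─────╴ └───┘ ╷ │
│       │ │                   │ │
└───────┴─┴───────────────────┴─┘

Path to Q:

┌───┬───────────┬─────┬───┬───┬─┐
│A ↓│↱ → → → → ↓│     │   │   │ │
│ ╷ ╵ ┌─────┬─╴ │ ╶─┐ ╵ ╷ ╵ ╷ │ │
│ │↳ ↑│     │↓ ↲│   │   │   │ │ │
│ └───┼─╴ ╷ │ ╶─┴─┐ ├───┴───┤ ╵ │
│     │   │ │↳ → ↓│ │       │   │
├───┐ │ ┌─┘ └─┬─╴ │ │ ╶─┐ ┌─┴─╴ │
│   │ │ │     │↓ ↲│ │   │ │     │
│ ╷ ╵ │ └─┬─╴ │ ┌─┘ │ ╷ │ │ ╶───┤
│ │   │   │   │↓│   │ │ │ │     │
│ ├───┴─╴ │ ╶─┤ └───┴─┤ └─┴───┐ │
│ │       │   │Q      │       │ │
│ │ ╶─┐ ╶─┼─┐ │ ╶───┐ ├─╴ ┌───┘ │
│ │   │   │ │ │     │ │   │     │
│ │ ┌─┴─╴ │ ╵ └───┐ │ │ ╷ │ ╶───┤
│ │ │     │       │ │ │ │ │     │
│ └─┘ ╷ ┌─┴───┬─╴ │ │ ╵ │ ├───┐ │
│     │ │     │   │ │   │ │   │ │
├───┐ ├─┘ ┌─╴ └───┤ ├───┤ │ ┌─┘ │
│   │ │   │       │ │   │ │ │   │
├─╴ │ │ ╶─┴─┬───┐ ╵ │ ╶─┘ ╵ │ ╶─┤
│   │ │     │   │   │       │   │
│ ╶─┘ ├───┐ │ ╷ └───┴─────┬─┴─╴ │
│     │   │ │ │           │     │
│ ╶─┬─┴─╴ │ │ └─┬───────┐ ╵ ┌───┤
│   │     │ │   │       │   │   │
├─╴ └─╴ ╷ │ └─╴ └─────╴ └───┘ ╷ │
│       │ │                   │ │
└───────┴─┴───────────────────┴─┘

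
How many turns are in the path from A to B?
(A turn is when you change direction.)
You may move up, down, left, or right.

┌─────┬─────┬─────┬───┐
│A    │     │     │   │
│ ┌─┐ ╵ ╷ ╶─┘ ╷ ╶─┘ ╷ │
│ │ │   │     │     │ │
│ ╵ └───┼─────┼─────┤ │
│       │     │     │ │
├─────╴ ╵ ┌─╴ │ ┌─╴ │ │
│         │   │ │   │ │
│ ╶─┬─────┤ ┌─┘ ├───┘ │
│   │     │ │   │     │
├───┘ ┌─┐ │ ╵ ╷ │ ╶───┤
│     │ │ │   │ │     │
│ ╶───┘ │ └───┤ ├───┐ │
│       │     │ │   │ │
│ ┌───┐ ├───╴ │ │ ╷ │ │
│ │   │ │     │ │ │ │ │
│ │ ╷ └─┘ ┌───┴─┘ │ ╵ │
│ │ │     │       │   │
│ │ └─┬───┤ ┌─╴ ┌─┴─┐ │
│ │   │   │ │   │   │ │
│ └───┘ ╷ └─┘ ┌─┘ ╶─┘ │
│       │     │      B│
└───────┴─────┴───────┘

Directions: right, right, down, right, up, right, down, right, right, up, right, down, right, right, up, right, down, down, down, down, left, left, down, right, right, down, down, down, down, down
Number of turns: 17

Solution:

┌─────┬─────┬─────┬───┐
│A → ↓│↱ ↓  │↱ ↓  │↱ ↓│
│ ┌─┐ ╵ ╷ ╶─┘ ╷ ╶─┘ ╷ │
│ │ │↳ ↑│↳ → ↑│↳ → ↑│↓│
│ ╵ └───┼─────┼─────┤ │
│       │     │     │↓│
├─────╴ ╵ ┌─╴ │ ┌─╴ │ │
│         │   │ │   │↓│
│ ╶─┬─────┤ ┌─┘ ├───┘ │
│   │     │ │   │↓ ← ↲│
├───┘ ┌─┐ │ ╵ ╷ │ ╶───┤
│     │ │ │   │ │↳ → ↓│
│ ╶───┘ │ └───┤ ├───┐ │
│       │     │ │   │↓│
│ ┌───┐ ├───╴ │ │ ╷ │ │
│ │   │ │     │ │ │ │↓│
│ │ ╷ └─┘ ┌───┴─┘ │ ╵ │
│ │ │     │       │  ↓│
│ │ └─┬───┤ ┌─╴ ┌─┴─┐ │
│ │   │   │ │   │   │↓│
│ └───┘ ╷ └─┘ ┌─┘ ╶─┘ │
│       │     │      B│
└───────┴─────┴───────┘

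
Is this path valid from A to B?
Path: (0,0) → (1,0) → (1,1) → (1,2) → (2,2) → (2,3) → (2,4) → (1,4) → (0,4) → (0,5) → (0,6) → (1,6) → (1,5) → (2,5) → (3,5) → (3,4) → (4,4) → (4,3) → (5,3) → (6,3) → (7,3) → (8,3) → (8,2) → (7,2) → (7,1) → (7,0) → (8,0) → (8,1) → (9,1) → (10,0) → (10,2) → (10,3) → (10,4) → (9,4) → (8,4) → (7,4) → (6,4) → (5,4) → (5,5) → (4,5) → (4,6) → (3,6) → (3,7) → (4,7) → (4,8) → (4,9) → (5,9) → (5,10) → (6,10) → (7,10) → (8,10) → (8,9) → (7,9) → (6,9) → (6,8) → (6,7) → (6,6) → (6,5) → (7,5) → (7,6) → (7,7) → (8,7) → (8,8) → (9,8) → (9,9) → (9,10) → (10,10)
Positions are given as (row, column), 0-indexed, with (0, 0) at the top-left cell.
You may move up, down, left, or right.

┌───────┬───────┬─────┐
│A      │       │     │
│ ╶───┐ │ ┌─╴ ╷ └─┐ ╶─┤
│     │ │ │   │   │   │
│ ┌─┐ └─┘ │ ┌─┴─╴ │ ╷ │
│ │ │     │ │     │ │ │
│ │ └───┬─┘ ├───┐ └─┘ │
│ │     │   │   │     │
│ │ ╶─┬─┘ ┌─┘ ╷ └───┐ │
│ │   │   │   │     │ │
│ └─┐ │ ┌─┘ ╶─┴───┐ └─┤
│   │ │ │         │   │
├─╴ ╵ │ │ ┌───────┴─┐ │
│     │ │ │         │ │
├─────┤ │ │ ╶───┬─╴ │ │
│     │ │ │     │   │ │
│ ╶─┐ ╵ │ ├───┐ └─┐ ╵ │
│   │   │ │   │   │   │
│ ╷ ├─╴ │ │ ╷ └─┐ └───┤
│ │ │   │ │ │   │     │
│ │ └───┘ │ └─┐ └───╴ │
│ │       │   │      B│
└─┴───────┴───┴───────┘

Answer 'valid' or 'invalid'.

Checking path validity:
Result: Invalid move at step 29: cannot move from (9, 1) to (10, 0).

invalid

Correct solution:

┌───────┬───────┬─────┐
│A      │↱ → ↓  │     │
│ ╶───┐ │ ┌─╴ ╷ └─┐ ╶─┤
│↳ → ↓│ │↑│↓ ↲│   │   │
│ ┌─┐ └─┘ │ ┌─┴─╴ │ ╷ │
│ │ │↳ → ↑│↓│     │ │ │
│ │ └───┬─┘ ├───┐ └─┘ │
│ │     │↓ ↲│↱ ↓│     │
│ │ ╶─┬─┘ ┌─┘ ╷ └───┐ │
│ │   │↓ ↲│↱ ↑│↳ → ↓│ │
│ └─┐ │ ┌─┘ ╶─┴───┐ └─┤
│   │ │↓│↱ ↑      │↳ ↓│
├─╴ ╵ │ │ ┌───────┴─┐ │
│     │↓│↑│↓ ← ← ← ↰│↓│
├─────┤ │ │ ╶───┬─╴ │ │
│↓ ← ↰│↓│↑│↳ → ↓│  ↑│↓│
│ ╶─┐ ╵ │ ├───┐ └─┐ ╵ │
│↳ ↓│↑ ↲│↑│   │↳ ↓│↑ ↲│
│ ╷ ├─╴ │ │ ╷ └─┐ └───┤
│ │↓│   │↑│ │   │↳ → ↓│
│ │ └───┘ │ └─┐ └───╴ │
│ │↳ → → ↑│   │      B│
└─┴───────┴───┴───────┘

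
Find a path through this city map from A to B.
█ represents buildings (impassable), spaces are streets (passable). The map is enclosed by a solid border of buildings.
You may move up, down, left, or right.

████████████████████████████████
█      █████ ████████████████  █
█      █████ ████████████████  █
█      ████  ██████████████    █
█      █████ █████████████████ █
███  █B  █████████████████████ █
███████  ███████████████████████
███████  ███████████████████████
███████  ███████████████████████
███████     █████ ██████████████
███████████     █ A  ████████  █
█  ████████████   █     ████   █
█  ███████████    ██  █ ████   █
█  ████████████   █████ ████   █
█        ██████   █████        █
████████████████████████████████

Finding the shortest path from A to B:
Movement: cardinal only
Path length: 19 steps
Directions: left → down → left → left → up → left → left → left → left → up → left → left → left → up → up → up → up → left → left

Solution:

████████████████████████████████
█      █████ ████████████████  █
█      █████ ████████████████  █
█      ████  ██████████████    █
█      █████ █████████████████ █
███  █B←↰█████████████████████ █
███████ ↑███████████████████████
███████ ↑███████████████████████
███████ ↑███████████████████████
███████ ↑←←↰█████ ██████████████
███████████↑←←←↰█↓A  ████████  █
█  ████████████↑←↲█     ████   █
█  ███████████    ██  █ ████   █
█  ████████████   █████ ████   █
█        ██████   █████        █
████████████████████████████████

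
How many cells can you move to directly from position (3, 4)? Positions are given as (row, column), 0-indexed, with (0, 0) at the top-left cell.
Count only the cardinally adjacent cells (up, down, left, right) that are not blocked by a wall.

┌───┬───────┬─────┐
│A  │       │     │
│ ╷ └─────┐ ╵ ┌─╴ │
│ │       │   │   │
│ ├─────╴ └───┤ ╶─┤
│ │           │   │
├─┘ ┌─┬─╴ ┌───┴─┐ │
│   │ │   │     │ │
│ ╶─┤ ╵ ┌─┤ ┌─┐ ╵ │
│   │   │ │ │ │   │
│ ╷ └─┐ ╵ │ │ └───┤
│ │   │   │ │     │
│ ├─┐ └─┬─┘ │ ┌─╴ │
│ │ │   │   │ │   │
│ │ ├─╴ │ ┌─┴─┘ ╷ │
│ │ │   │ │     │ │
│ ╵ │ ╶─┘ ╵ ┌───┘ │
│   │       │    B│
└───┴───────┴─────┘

Checking passable neighbors of (3, 4):
Neighbors: (2, 4), (3, 3)
Count: 2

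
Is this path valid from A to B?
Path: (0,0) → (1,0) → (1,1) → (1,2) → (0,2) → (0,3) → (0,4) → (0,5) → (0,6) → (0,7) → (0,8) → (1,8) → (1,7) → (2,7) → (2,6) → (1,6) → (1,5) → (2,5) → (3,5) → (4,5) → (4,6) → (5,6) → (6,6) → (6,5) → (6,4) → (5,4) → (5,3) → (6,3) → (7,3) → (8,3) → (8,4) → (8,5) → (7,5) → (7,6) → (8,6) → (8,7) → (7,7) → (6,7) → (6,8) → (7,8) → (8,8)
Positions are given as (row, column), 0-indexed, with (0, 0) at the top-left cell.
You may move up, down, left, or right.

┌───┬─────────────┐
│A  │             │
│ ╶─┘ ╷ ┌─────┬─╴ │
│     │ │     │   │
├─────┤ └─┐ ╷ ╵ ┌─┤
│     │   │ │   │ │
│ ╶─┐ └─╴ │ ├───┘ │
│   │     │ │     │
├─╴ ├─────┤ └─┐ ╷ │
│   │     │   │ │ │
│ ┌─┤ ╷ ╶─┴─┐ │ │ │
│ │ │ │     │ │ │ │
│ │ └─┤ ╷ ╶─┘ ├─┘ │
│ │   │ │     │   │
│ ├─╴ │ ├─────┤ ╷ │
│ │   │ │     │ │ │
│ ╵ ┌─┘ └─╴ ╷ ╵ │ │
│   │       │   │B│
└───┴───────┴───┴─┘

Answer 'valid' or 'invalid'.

Checking path validity:
Result: All consecutive moves are passable.

valid

Correct solution:

┌───┬─────────────┐
│A  │↱ → → → → → ↓│
│ ╶─┘ ╷ ┌─────┬─╴ │
│↳ → ↑│ │  ↓ ↰│↓ ↲│
├─────┤ └─┐ ╷ ╵ ┌─┤
│     │   │↓│↑ ↲│ │
│ ╶─┐ └─╴ │ ├───┘ │
│   │     │↓│     │
├─╴ ├─────┤ └─┐ ╷ │
│   │     │↳ ↓│ │ │
│ ┌─┤ ╷ ╶─┴─┐ │ │ │
│ │ │ │↓ ↰  │↓│ │ │
│ │ └─┤ ╷ ╶─┘ ├─┘ │
│ │   │↓│↑ ← ↲│↱ ↓│
│ ├─╴ │ ├─────┤ ╷ │
│ │   │↓│  ↱ ↓│↑│↓│
│ ╵ ┌─┘ └─╴ ╷ ╵ │ │
│   │  ↳ → ↑│↳ ↑│B│
└───┴───────┴───┴─┘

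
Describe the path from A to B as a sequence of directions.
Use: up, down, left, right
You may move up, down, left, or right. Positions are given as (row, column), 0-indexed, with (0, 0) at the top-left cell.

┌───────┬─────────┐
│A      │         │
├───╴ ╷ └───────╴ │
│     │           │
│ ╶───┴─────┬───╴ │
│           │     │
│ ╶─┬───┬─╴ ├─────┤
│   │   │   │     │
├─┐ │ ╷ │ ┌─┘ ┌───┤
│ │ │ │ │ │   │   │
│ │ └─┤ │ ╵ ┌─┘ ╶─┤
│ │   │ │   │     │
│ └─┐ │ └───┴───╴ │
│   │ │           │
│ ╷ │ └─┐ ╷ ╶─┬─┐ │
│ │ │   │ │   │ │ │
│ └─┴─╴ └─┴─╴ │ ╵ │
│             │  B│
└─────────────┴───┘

Finding the path and converting it to directions:
Path through cells: (0,0) → (0,1) → (0,2) → (1,2) → (1,1) → (1,0) → (2,0) → (3,0) → (3,1) → (4,1) → (5,1) → (5,2) → (6,2) → (7,2) → (7,3) → (8,3) → (8,4) → (8,5) → (8,6) → (7,6) → (7,5) → (6,5) → (6,6) → (6,7) → (6,8) → (7,8) → (8,8)
Directions: right, right, down, left, left, down, down, right, down, down, right, down, down, right, down, right, right, right, up, left, up, right, right, right, down, down

Solution:

┌───────┬─────────┐
│A → ↓  │         │
├───╴ ╷ └───────╴ │
│↓ ← ↲│           │
│ ╶───┴─────┬───╴ │
│↓          │     │
│ ╶─┬───┬─╴ ├─────┤
│↳ ↓│   │   │     │
├─┐ │ ╷ │ ┌─┘ ┌───┤
│ │↓│ │ │ │   │   │
│ │ └─┤ │ ╵ ┌─┘ ╶─┤
│ │↳ ↓│ │   │     │
│ └─┐ │ └───┴───╴ │
│   │↓│    ↱ → → ↓│
│ ╷ │ └─┐ ╷ ╶─┬─┐ │
│ │ │↳ ↓│ │↑ ↰│ │↓│
│ └─┴─╴ └─┴─╴ │ ╵ │
│      ↳ → → ↑│  B│
└─────────────┴───┘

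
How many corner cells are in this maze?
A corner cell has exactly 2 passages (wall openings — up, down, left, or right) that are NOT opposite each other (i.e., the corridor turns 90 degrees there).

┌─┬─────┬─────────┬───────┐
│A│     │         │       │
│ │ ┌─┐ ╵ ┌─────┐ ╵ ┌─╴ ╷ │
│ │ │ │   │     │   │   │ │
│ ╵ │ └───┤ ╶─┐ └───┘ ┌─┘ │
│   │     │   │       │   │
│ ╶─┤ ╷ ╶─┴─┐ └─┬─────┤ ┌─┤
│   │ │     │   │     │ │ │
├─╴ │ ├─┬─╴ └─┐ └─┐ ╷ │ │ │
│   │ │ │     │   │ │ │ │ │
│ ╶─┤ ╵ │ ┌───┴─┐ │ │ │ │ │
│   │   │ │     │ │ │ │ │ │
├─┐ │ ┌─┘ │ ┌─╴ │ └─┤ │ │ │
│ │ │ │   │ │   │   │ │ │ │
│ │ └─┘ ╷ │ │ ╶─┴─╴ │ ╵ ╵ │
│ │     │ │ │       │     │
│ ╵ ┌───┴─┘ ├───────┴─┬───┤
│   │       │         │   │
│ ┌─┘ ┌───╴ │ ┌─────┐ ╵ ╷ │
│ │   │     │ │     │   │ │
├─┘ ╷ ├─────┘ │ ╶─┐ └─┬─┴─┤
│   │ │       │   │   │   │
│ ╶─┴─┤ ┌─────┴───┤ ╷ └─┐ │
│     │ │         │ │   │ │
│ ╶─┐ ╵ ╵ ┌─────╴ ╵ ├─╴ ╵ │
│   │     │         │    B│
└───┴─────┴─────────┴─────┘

Counting corner cells (2 non-opposite passages):
Total corners: 77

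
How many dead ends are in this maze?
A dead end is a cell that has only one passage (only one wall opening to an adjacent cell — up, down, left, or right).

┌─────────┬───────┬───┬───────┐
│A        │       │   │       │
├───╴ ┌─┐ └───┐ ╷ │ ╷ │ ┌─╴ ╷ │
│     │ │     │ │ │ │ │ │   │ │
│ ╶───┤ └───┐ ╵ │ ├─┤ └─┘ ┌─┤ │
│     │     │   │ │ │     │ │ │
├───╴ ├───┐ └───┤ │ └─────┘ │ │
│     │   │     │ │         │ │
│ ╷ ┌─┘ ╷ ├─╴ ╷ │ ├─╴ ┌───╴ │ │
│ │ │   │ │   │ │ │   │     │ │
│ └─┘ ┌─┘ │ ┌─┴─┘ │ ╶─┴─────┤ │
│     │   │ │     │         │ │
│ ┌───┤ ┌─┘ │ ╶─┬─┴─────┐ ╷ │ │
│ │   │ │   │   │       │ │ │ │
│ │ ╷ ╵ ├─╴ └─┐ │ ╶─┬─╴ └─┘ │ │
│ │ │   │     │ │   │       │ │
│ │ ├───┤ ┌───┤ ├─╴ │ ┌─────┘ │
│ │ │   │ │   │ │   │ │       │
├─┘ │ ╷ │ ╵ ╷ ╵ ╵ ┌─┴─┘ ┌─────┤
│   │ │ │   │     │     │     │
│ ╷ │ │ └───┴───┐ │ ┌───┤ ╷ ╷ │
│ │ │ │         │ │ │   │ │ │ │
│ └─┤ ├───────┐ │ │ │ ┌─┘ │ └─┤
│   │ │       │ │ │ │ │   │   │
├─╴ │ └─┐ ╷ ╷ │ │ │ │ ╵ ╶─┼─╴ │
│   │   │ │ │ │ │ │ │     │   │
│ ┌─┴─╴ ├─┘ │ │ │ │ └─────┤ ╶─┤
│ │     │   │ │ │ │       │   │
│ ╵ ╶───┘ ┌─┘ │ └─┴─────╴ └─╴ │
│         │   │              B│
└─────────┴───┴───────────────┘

Checking each cell for number of passages:

Dead ends found at positions:
  (0, 0)
  (0, 5)
  (1, 3)
  (1, 9)
  (1, 11)
  (2, 9)
  (2, 13)
  (4, 1)
  (4, 7)
  (4, 11)
  (6, 4)
  (6, 12)
  (7, 6)
  (8, 0)
  (8, 10)
  (10, 1)
  (10, 11)
  (10, 14)
  (11, 3)
  (12, 4)
  (12, 12)
  (13, 8)
  (14, 5)
Total dead ends: 23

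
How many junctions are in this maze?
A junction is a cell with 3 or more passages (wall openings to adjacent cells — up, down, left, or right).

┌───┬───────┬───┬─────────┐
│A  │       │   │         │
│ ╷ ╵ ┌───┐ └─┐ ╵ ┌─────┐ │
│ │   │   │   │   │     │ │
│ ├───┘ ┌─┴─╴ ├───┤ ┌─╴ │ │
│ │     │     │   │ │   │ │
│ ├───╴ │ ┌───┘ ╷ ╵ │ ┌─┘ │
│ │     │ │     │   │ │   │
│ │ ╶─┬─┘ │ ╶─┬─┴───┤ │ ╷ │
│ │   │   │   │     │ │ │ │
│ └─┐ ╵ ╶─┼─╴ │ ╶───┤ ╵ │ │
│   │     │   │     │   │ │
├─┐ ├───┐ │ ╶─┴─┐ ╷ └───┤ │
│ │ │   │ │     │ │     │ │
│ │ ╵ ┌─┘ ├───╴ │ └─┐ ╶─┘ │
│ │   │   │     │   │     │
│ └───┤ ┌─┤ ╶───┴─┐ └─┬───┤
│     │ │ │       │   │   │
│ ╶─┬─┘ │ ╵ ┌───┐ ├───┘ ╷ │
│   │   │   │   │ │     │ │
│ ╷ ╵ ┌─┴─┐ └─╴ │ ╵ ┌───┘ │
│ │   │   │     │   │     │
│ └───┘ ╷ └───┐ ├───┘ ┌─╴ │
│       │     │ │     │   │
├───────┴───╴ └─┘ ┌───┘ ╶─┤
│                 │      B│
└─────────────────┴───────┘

Checking each cell for number of passages:

Junctions found (3+ passages):
  (2, 3): 3 passages
  (3, 12): 3 passages
  (5, 3): 3 passages
  (5, 8): 3 passages
  (6, 10): 3 passages
  (8, 0): 3 passages
  (8, 5): 3 passages
  (9, 0): 3 passages
  (9, 5): 3 passages
  (10, 7): 3 passages
  (10, 12): 3 passages
  (12, 6): 3 passages
  (12, 11): 3 passages
Total junctions: 13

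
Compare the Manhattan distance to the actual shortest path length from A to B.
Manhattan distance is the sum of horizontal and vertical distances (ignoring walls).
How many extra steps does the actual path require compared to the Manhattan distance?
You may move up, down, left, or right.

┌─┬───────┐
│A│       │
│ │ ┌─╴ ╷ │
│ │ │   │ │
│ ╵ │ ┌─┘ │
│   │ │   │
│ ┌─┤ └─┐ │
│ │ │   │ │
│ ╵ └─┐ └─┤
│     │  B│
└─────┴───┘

Manhattan distance: |4 - 0| + |4 - 0| = 8
Actual path length: 14
Extra steps: 14 - 8 = 6

Solution:

┌─┬───────┐
│A│↱ → ↓  │
│ │ ┌─╴ ╷ │
│↓│↑│↓ ↲│ │
│ ╵ │ ┌─┘ │
│↳ ↑│↓│   │
│ ┌─┤ └─┐ │
│ │ │↳ ↓│ │
│ ╵ └─┐ └─┤
│     │↳ B│
└─────┴───┘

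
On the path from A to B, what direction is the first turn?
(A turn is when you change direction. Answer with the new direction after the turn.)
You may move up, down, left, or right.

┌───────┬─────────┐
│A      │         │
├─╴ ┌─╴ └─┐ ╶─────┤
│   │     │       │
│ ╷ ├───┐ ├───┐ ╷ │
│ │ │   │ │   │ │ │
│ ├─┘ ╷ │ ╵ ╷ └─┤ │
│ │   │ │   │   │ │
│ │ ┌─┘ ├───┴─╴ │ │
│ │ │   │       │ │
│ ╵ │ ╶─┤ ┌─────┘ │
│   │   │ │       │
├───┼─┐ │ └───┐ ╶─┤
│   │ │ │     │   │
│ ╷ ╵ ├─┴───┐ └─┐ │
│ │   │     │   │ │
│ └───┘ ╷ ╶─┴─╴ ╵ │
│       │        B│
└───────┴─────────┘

Directions: right, right, right, down, right, down, down, right, up, right, down, right, down, left, left, left, down, down, right, right, down, right, down, right
First turn direction: down

Solution:

┌───────┬─────────┐
│A → → ↓│         │
├─╴ ┌─╴ └─┐ ╶─────┤
│   │  ↳ ↓│       │
│ ╷ ├───┐ ├───┐ ╷ │
│ │ │   │↓│↱ ↓│ │ │
│ ├─┘ ╷ │ ╵ ╷ └─┤ │
│ │   │ │↳ ↑│↳ ↓│ │
│ │ ┌─┘ ├───┴─╴ │ │
│ │ │   │↓ ← ← ↲│ │
│ ╵ │ ╶─┤ ┌─────┘ │
│   │   │↓│       │
├───┼─┐ │ └───┐ ╶─┤
│   │ │ │↳ → ↓│   │
│ ╷ ╵ ├─┴───┐ └─┐ │
│ │   │     │↳ ↓│ │
│ └───┘ ╷ ╶─┴─╴ ╵ │
│       │      ↳ B│
└───────┴─────────┘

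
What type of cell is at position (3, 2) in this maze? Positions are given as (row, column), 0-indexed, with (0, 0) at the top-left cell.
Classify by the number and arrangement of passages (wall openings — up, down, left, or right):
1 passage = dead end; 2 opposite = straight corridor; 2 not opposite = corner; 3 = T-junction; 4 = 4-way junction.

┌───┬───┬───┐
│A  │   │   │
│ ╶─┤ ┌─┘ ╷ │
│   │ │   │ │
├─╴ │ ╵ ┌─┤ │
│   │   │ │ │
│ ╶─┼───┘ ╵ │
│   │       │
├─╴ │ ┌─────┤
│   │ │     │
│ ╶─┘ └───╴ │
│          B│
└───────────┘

Checking cell at (3, 2):
Number of passages: 2
Cell type: corner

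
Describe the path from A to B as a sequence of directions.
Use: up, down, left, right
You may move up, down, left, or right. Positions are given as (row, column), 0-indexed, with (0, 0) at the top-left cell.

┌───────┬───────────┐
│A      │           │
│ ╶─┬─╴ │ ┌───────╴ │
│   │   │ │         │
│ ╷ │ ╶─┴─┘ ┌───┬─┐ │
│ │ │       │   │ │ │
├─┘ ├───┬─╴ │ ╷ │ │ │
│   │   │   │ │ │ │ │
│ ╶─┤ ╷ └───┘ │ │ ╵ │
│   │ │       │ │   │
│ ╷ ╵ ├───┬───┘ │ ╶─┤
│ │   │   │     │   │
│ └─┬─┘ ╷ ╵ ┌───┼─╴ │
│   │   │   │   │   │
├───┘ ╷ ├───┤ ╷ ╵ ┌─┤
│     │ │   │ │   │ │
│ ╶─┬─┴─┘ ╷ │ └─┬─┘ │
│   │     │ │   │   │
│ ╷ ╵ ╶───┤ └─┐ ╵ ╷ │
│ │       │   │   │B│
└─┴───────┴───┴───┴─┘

Finding the path and converting it to directions:
Path through cells: (0,0) → (0,1) → (0,2) → (0,3) → (1,3) → (1,2) → (2,2) → (2,3) → (2,4) → (2,5) → (1,5) → (1,6) → (1,7) → (1,8) → (1,9) → (2,9) → (3,9) → (4,9) → (4,8) → (5,8) → (5,9) → (6,9) → (6,8) → (7,8) → (7,7) → (6,7) → (6,6) → (7,6) → (8,6) → (8,7) → (9,7) → (9,8) → (8,8) → (8,9) → (9,9)
Directions: right, right, right, down, left, down, right, right, right, up, right, right, right, right, down, down, down, left, down, right, down, left, down, left, up, left, down, down, right, down, right, up, right, down

Solution:

┌───────┬───────────┐
│A → → ↓│           │
│ ╶─┬─╴ │ ┌───────╴ │
│   │↓ ↲│ │↱ → → → ↓│
│ ╷ │ ╶─┴─┘ ┌───┬─┐ │
│ │ │↳ → → ↑│   │ │↓│
├─┘ ├───┬─╴ │ ╷ │ │ │
│   │   │   │ │ │ │↓│
│ ╶─┤ ╷ └───┘ │ │ ╵ │
│   │ │       │ │↓ ↲│
│ ╷ ╵ ├───┬───┘ │ ╶─┤
│ │   │   │     │↳ ↓│
│ └─┬─┘ ╷ ╵ ┌───┼─╴ │
│   │   │   │↓ ↰│↓ ↲│
├───┘ ╷ ├───┤ ╷ ╵ ┌─┤
│     │ │   │↓│↑ ↲│ │
│ ╶─┬─┴─┘ ╷ │ └─┬─┘ │
│   │     │ │↳ ↓│↱ ↓│
│ ╷ ╵ ╶───┤ └─┐ ╵ ╷ │
│ │       │   │↳ ↑│B│
└─┴───────┴───┴───┴─┘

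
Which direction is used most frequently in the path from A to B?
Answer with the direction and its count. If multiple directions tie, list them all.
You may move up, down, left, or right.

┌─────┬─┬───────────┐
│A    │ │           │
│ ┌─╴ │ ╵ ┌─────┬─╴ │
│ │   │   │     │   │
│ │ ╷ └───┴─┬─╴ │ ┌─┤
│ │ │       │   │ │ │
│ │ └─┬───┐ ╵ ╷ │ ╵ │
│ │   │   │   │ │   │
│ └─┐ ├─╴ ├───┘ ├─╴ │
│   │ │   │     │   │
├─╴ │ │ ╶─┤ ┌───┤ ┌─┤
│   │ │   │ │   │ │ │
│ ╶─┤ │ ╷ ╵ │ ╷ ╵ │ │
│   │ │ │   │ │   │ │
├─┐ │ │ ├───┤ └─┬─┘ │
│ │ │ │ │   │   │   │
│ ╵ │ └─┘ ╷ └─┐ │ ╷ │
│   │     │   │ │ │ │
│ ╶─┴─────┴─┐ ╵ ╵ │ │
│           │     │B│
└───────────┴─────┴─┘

Directions: right, right, down, left, down, down, right, down, down, down, down, down, right, right, up, right, down, right, down, right, right, up, up, right, down, down
Counts: {'right': 10, 'down': 12, 'left': 1, 'up': 3}
Most common: down (12 times)

Solution:

┌─────┬─┬───────────┐
│A → ↓│ │           │
│ ┌─╴ │ ╵ ┌─────┬─╴ │
│ │↓ ↲│   │     │   │
│ │ ╷ └───┴─┬─╴ │ ┌─┤
│ │↓│       │   │ │ │
│ │ └─┬───┐ ╵ ╷ │ ╵ │
│ │↳ ↓│   │   │ │   │
│ └─┐ ├─╴ ├───┘ ├─╴ │
│   │↓│   │     │   │
├─╴ │ │ ╶─┤ ┌───┤ ┌─┤
│   │↓│   │ │   │ │ │
│ ╶─┤ │ ╷ ╵ │ ╷ ╵ │ │
│   │↓│ │   │ │   │ │
├─┐ │ │ ├───┤ └─┬─┘ │
│ │ │↓│ │↱ ↓│   │↱ ↓│
│ ╵ │ └─┘ ╷ └─┐ │ ╷ │
│   │↳ → ↑│↳ ↓│ │↑│↓│
│ ╶─┴─────┴─┐ ╵ ╵ │ │
│           │↳ → ↑│B│
└───────────┴─────┴─┘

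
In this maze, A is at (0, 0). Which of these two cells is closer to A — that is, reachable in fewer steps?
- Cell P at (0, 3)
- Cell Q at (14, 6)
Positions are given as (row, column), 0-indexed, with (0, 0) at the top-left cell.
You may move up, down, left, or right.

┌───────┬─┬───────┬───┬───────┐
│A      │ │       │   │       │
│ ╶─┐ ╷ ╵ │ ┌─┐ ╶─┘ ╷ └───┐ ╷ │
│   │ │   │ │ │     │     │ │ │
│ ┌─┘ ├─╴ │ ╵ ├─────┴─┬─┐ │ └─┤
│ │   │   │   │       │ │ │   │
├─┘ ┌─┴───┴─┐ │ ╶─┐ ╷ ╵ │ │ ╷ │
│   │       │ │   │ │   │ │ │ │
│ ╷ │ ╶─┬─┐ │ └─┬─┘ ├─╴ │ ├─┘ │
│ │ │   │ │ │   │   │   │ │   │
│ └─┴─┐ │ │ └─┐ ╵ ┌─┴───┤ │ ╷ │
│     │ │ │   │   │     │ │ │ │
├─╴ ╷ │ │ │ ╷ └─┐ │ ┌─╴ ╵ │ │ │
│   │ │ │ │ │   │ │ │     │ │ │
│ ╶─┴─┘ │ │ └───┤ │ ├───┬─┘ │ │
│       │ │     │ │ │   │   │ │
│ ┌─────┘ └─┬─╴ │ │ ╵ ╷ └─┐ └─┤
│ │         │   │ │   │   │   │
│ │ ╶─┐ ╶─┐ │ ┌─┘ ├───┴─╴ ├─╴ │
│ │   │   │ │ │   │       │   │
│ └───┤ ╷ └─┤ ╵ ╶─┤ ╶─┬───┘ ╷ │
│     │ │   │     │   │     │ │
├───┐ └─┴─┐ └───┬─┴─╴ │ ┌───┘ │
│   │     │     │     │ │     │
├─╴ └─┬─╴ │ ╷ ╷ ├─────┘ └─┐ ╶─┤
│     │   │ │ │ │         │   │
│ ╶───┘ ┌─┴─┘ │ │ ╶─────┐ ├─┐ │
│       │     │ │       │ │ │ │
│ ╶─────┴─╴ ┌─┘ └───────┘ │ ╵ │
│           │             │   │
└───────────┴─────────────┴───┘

Shortest path A → P at (0, 3): 3 steps
Shortest path A → Q at (14, 6): 42 steps

P is closer (3 steps vs 42 steps).

Path to P:

┌───────┬─┬───────┬───┬───────┐
│A → → P│ │       │   │       │
│ ╶─┐ ╷ ╵ │ ┌─┐ ╶─┘ ╷ └───┐ ╷ │
│   │ │   │ │ │     │     │ │ │
│ ┌─┘ ├─╴ │ ╵ ├─────┴─┬─┐ │ └─┤
│ │   │   │   │       │ │ │   │
├─┘ ┌─┴───┴─┐ │ ╶─┐ ╷ ╵ │ │ ╷ │
│   │       │ │   │ │   │ │ │ │
│ ╷ │ ╶─┬─┐ │ └─┬─┘ ├─╴ │ ├─┘ │
│ │ │   │ │ │   │   │   │ │   │
│ └─┴─┐ │ │ └─┐ ╵ ┌─┴───┤ │ ╷ │
│     │ │ │   │   │     │ │ │ │
├─╴ ╷ │ │ │ ╷ └─┐ │ ┌─╴ ╵ │ │ │
│   │ │ │ │ │   │ │ │     │ │ │
│ ╶─┴─┘ │ │ └───┤ │ ├───┬─┘ │ │
│       │ │     │ │ │   │   │ │
│ ┌─────┘ └─┬─╴ │ │ ╵ ╷ └─┐ └─┤
│ │         │   │ │   │   │   │
│ │ ╶─┐ ╶─┐ │ ┌─┘ ├───┴─╴ ├─╴ │
│ │   │   │ │ │   │       │   │
│ └───┤ ╷ └─┤ ╵ ╶─┤ ╶─┬───┘ ╷ │
│     │ │   │     │   │     │ │
├───┐ └─┴─┐ └───┬─┴─╴ │ ┌───┘ │
│   │     │     │     │ │     │
├─╴ └─┬─╴ │ ╷ ╷ ├─────┘ └─┐ ╶─┤
│     │   │ │ │ │         │   │
│ ╶───┘ ┌─┴─┘ │ │ ╶─────┐ ├─┐ │
│       │     │ │       │ │ │ │
│ ╶─────┴─╴ ┌─┘ └───────┘ │ ╵ │
│           │             │   │
└───────────┴─────────────┴───┘

Path to Q:

┌───────┬─┬───────┬───┬───────┐
│A → ↓  │ │       │   │       │
│ ╶─┐ ╷ ╵ │ ┌─┐ ╶─┘ ╷ └───┐ ╷ │
│   │↓│   │ │ │     │     │ │ │
│ ┌─┘ ├─╴ │ ╵ ├─────┴─┬─┐ │ └─┤
│ │↓ ↲│   │   │       │ │ │   │
├─┘ ┌─┴───┴─┐ │ ╶─┐ ╷ ╵ │ │ ╷ │
│↓ ↲│       │ │   │ │   │ │ │ │
│ ╷ │ ╶─┬─┐ │ └─┬─┘ ├─╴ │ ├─┘ │
│↓│ │   │ │ │   │   │   │ │   │
│ └─┴─┐ │ │ └─┐ ╵ ┌─┴───┤ │ ╷ │
│↳ ↓  │ │ │   │   │     │ │ │ │
├─╴ ╷ │ │ │ ╷ └─┐ │ ┌─╴ ╵ │ │ │
│↓ ↲│ │ │ │ │   │ │ │     │ │ │
│ ╶─┴─┘ │ │ └───┤ │ ├───┬─┘ │ │
│↓      │ │     │ │ │   │   │ │
│ ┌─────┘ └─┬─╴ │ │ ╵ ╷ └─┐ └─┤
│↓│         │   │ │   │   │   │
│ │ ╶─┐ ╶─┐ │ ┌─┘ ├───┴─╴ ├─╴ │
│↓│   │   │ │ │   │       │   │
│ └───┤ ╷ └─┤ ╵ ╶─┤ ╶─┬───┘ ╷ │
│↳ → ↓│ │   │     │   │     │ │
├───┐ └─┴─┐ └───┬─┴─╴ │ ┌───┘ │
│   │↳ → ↓│  ↱ ↓│     │ │     │
├─╴ └─┬─╴ │ ╷ ╷ ├─────┘ └─┐ ╶─┤
│     │↓ ↲│ │↑│↓│         │   │
│ ╶───┘ ┌─┴─┘ │ │ ╶─────┐ ├─┐ │
│↓ ← ← ↲│  ↱ ↑│↓│       │ │ │ │
│ ╶─────┴─╴ ┌─┘ └───────┘ │ ╵ │
│↳ → → → → ↑│Q ↲          │   │
└───────────┴─────────────┴───┘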